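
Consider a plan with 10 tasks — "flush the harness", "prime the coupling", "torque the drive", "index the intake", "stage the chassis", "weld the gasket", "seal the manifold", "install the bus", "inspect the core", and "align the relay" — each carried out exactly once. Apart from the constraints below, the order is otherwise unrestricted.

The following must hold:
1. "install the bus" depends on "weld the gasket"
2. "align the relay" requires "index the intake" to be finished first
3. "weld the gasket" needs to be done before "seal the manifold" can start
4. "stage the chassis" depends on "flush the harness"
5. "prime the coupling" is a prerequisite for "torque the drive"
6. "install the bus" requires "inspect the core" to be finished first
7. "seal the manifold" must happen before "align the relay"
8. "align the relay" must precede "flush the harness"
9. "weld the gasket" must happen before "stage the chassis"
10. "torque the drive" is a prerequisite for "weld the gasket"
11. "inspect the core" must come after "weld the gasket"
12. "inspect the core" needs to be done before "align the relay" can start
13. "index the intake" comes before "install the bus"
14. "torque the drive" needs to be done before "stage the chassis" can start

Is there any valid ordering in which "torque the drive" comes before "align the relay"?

Yes

"torque the drive" is actually forced before "align the relay" by the constraints, so certainly some valid ordering has "torque the drive" first.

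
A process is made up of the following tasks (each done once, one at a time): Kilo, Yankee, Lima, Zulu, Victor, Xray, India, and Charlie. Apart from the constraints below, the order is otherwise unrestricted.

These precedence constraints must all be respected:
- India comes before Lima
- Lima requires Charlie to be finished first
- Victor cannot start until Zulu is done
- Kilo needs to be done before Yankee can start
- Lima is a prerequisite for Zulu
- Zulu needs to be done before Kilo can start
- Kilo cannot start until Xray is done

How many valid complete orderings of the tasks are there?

32

3 tasks have no prerequisites (Xray, India, Charlie), so any of them could come first.
Counting all ways to extend the partial order to a total order gives 32.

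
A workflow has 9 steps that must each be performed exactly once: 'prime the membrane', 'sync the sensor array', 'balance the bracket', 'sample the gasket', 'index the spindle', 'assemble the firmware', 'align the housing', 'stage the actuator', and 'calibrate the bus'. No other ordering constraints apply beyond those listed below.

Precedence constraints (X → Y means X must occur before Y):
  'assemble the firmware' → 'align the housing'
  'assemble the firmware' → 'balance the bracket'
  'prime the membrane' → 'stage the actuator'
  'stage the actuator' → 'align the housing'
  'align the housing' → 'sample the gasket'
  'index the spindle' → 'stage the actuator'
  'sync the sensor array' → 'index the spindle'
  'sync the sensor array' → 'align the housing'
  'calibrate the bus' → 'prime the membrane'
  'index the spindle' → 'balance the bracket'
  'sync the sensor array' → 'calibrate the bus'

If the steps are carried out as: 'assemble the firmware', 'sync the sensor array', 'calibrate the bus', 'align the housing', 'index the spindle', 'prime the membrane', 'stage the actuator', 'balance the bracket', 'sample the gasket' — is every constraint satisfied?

No

In the proposed order, 'align the housing' appears before 'stage the actuator'.
Since 'stage the actuator' is required before 'align the housing', the ordering is invalid.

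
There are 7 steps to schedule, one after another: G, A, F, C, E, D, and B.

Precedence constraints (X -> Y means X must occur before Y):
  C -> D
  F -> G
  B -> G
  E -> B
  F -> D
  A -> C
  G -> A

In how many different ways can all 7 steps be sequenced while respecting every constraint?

The steps with no prerequisites are F, E; any of them can be placed first.
Systematically extending each partial ordering one step at a time and counting, there are 3 complete orderings.

3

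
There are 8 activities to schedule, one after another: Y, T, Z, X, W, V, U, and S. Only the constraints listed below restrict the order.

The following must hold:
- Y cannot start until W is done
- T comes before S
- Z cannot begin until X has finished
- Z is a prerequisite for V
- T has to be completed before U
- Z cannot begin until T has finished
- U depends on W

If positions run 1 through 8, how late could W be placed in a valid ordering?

6

Following every chain forward from W, the activities that must come later are Y, U — 2 of them.
With 2 mandatory successors out of 8 activities total, the latest slot for W is 8−2 = 6, and it's reachable by doing all non-successors before W.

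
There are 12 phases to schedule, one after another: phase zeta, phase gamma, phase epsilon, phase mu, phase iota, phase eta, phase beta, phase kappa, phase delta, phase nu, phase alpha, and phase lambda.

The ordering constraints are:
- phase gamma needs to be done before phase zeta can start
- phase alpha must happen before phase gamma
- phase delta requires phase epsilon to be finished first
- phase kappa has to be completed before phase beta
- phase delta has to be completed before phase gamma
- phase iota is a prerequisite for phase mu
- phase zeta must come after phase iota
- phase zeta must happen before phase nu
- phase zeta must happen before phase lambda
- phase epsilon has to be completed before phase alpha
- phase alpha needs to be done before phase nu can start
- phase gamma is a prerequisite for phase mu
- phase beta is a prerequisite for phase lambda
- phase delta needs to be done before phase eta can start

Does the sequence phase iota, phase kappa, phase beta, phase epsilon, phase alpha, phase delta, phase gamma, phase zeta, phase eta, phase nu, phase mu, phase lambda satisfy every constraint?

Checking each listed constraint against this order: for instance, phase iota is in position 1 and phase mu in position 11, so that constraint holds — and the remaining constraints check out the same way.

Yes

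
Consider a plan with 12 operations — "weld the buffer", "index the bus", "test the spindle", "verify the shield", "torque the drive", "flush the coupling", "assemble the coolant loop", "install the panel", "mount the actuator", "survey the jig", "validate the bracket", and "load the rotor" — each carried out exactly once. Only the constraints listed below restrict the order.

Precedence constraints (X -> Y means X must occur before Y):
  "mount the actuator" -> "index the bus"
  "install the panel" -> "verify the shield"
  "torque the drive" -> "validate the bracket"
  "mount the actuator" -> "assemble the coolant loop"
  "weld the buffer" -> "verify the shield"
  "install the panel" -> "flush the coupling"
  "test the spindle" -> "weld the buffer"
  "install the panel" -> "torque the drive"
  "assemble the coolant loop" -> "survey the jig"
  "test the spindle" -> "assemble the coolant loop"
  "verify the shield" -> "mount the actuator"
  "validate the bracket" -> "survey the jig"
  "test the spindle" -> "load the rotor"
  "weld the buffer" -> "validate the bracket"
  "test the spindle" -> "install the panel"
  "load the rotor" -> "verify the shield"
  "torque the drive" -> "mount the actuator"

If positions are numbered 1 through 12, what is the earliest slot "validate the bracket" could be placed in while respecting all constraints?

Every operation that must precede "validate the bracket" has to come before it. Tracing all chains that end at "validate the bracket", those operations are: "weld the buffer", "test the spindle", "torque the drive", "install the panel" — 4 in total.
So at minimum 4 operations come before "validate the bracket", putting "validate the bracket" no earlier than position 5. That position is achievable by scheduling exactly those predecessors first.

5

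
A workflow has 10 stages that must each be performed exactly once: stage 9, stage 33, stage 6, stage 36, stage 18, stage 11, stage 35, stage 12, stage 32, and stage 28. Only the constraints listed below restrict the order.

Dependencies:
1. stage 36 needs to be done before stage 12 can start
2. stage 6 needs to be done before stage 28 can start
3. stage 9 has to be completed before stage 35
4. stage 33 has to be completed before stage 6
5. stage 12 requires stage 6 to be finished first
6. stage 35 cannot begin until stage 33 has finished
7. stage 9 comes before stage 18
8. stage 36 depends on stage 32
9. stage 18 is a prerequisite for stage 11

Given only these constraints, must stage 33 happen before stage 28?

There is a constraint chain stage 33 → stage 6 → stage 28.
That forces stage 33 before stage 28 in every valid schedule.

Yes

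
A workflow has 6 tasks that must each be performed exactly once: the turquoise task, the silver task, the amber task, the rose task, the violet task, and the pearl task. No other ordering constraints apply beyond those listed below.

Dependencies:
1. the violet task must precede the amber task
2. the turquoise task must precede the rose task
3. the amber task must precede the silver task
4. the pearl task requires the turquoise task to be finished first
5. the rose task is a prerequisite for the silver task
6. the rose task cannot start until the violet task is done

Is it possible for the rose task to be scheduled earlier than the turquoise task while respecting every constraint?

No

Following the turquoise task → the rose task, the turquoise task must precede the rose task in every valid ordering.
Hence the rose task can never be scheduled before the turquoise task.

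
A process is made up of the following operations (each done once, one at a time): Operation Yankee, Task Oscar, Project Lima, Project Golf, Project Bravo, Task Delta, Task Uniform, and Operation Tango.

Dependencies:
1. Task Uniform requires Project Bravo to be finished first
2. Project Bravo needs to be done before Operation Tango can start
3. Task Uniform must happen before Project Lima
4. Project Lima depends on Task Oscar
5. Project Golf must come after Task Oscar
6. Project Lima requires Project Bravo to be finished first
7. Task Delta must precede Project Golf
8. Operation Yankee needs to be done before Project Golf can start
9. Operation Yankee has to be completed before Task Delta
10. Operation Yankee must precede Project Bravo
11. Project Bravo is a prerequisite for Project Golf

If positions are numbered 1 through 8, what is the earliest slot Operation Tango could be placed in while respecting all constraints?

3

Working backwards through the constraints from Operation Tango, its full set of required predecessors is Operation Yankee, Project Bravo — 2 of them.
So at minimum 2 operations come before Operation Tango, putting Operation Tango no earlier than position 3. That position is achievable by scheduling exactly those predecessors first.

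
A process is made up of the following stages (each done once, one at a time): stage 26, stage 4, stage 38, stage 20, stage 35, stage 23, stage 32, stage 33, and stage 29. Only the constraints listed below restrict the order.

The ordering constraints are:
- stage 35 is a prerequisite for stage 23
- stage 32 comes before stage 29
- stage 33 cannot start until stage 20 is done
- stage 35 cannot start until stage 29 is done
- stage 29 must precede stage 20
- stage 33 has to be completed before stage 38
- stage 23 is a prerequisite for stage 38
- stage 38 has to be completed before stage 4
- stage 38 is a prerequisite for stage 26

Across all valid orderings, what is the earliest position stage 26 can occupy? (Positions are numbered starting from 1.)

Working backwards through the constraints from stage 26, its full set of required predecessors is stage 38, stage 20, stage 35, stage 23, stage 32, stage 33, stage 29 — 7 of them.
With 7 mandatory predecessors, the earliest stage 26 can sit is position 7+1 = 8, and placing just those 7 first achieves it.

8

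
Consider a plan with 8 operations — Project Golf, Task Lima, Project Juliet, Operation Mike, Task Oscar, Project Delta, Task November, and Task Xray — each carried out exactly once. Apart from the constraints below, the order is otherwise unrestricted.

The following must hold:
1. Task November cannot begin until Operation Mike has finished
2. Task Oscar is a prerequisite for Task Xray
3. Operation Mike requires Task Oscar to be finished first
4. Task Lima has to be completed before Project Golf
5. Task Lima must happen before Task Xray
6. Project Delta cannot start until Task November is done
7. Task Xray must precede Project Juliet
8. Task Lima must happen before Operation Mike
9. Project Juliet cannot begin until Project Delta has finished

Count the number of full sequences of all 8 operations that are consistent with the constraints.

2 operations have no prerequisites (Task Lima, Task Oscar), so any of them could come first.
Enumerating by repeatedly choosing an available operation (one whose prerequisites are all placed) gives 52 distinct complete orderings.

52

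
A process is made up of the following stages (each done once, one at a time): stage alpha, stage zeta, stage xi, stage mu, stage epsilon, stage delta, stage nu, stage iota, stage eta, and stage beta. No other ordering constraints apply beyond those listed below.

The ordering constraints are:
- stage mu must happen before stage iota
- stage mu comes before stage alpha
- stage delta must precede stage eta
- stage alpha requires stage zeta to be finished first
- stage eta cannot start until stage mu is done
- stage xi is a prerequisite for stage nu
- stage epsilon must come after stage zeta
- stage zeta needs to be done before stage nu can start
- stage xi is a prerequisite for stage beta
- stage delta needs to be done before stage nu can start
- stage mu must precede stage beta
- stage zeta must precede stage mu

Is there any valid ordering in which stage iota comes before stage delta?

Yes

No chain of constraints runs from stage delta to stage iota, so stage delta is not required to come first.
So a valid ordering placing stage iota earlier than stage delta exists.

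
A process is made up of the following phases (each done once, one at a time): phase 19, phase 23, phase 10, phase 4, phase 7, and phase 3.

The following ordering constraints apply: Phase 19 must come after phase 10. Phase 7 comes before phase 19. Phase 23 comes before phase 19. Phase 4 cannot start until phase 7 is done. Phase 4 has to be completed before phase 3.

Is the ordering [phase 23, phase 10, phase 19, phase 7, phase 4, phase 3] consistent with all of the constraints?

Here phase 7 comes after phase 19.
Since phase 7 is required before phase 19, the ordering is invalid.

No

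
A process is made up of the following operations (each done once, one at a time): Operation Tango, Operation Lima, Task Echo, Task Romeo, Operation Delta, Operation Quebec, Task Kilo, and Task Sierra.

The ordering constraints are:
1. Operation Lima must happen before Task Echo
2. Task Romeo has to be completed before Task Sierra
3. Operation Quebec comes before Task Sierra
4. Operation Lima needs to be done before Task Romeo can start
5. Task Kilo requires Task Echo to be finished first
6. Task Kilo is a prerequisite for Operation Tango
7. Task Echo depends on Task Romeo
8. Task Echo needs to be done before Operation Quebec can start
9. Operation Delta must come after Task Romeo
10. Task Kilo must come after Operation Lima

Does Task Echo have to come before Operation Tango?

Chaining the stated constraints: Task Echo → Task Kilo → Operation Tango.
So Task Echo must precede Operation Tango in any valid ordering.

Yes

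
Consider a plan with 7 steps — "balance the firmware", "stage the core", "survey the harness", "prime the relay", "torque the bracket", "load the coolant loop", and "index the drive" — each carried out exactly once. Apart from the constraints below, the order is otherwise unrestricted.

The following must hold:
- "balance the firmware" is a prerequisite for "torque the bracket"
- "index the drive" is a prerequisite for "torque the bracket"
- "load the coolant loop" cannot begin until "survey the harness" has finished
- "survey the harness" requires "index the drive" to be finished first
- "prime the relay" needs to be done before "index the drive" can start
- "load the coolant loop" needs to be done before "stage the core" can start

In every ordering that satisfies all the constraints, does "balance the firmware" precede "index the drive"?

No chain of constraints connects "balance the firmware" to "index the drive" in either direction.
So "balance the firmware" can come before "index the drive" or after — it is not forced.

No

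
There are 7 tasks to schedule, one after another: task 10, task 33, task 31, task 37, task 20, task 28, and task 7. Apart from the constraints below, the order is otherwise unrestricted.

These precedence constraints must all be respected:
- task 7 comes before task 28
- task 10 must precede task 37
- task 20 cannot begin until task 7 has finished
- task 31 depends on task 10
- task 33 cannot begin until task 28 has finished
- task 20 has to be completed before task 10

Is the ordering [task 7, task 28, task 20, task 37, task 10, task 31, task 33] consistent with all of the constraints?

Here task 10 comes after task 37.
Since task 10 is required before task 37, the ordering is invalid.

No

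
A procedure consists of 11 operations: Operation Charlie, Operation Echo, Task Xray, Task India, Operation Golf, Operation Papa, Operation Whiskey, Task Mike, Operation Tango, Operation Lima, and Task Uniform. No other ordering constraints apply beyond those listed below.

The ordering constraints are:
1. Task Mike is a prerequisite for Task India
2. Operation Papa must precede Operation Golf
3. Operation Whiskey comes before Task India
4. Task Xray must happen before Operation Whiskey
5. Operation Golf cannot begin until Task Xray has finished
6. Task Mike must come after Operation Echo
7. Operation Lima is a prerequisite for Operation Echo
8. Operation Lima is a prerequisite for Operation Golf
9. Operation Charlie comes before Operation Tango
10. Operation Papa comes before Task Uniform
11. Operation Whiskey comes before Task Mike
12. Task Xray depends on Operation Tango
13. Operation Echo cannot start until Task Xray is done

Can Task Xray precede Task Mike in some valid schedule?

Every valid ordering already has Task Xray before Task Mike (the constraints require it), so in particular at least one does.

Yes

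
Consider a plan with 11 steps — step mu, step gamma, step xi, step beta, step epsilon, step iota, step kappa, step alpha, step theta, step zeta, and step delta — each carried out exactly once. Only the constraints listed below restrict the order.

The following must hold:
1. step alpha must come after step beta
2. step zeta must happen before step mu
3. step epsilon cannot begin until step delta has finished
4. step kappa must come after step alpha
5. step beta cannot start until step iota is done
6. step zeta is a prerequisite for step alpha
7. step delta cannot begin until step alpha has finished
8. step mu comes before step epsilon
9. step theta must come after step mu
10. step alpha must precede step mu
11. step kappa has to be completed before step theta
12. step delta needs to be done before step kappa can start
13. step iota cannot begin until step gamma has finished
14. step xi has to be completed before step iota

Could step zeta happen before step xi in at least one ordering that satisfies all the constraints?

Yes

The constraints leave step zeta and step xi unordered relative to each other; nothing requires step xi earlier.
So a valid ordering placing step zeta earlier than step xi exists.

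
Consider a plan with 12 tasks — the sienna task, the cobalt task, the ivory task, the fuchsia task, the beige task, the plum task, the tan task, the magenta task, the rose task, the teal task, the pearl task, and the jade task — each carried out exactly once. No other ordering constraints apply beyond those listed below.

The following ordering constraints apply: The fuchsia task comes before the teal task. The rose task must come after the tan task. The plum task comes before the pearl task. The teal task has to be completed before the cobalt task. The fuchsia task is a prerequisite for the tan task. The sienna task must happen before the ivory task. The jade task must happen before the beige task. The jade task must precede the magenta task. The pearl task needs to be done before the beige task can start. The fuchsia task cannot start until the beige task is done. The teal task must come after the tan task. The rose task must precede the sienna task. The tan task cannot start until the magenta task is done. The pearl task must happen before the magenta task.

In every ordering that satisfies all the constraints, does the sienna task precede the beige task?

There is a chain the beige task → the fuchsia task → the tan task → the rose task → the sienna task, which puts the beige task before the sienna task.
So the sienna task does not have to come before the beige task — it cannot.

No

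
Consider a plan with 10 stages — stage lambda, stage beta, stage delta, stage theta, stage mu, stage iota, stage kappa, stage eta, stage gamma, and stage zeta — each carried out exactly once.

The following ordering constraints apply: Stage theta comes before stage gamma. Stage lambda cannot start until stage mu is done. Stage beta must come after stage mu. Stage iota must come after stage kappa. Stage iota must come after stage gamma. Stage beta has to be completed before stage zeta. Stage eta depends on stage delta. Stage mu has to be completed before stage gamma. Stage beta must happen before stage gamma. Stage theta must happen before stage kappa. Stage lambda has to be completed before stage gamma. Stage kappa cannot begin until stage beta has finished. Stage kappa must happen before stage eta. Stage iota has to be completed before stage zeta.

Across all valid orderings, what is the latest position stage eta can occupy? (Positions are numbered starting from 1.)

Stage eta has no required successors, so nothing stops it from going last (position 10).

10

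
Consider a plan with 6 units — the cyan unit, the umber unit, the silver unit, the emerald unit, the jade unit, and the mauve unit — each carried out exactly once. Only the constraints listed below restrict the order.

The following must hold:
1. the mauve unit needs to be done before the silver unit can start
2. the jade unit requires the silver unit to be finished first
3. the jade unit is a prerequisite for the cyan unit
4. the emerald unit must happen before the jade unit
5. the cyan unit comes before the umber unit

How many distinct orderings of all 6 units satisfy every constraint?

2 units have no prerequisites (the emerald unit, the mauve unit), so any of them could come first.
Systematically extending each partial ordering one unit at a time and counting, there are 3 complete orderings.

3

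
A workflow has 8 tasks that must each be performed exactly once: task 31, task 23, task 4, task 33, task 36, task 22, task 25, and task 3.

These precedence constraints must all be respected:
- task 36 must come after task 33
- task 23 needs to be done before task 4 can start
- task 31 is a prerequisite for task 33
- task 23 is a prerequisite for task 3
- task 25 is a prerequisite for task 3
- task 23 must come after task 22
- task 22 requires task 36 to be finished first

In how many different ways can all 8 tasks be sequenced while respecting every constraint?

2 tasks have no prerequisites (task 31, task 25), so any of them could come first.
Enumerating by repeatedly choosing an available task (one whose prerequisites are all placed) gives 13 distinct complete orderings.

13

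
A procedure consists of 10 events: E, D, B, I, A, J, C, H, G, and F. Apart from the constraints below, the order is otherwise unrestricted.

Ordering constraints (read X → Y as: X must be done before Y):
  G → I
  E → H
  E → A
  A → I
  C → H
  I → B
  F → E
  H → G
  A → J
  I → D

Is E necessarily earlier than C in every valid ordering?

No

E and C are not related by any chain of constraints.
So E can come before C or after — it is not forced.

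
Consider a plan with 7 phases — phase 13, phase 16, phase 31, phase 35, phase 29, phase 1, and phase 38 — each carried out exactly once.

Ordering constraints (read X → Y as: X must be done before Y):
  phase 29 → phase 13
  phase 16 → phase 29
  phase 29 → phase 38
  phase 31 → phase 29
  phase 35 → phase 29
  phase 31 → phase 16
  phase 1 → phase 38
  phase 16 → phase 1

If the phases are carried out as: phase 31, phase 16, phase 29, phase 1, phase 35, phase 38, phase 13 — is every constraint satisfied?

The sequence places phase 29 ahead of phase 35.
But one of the constraints requires phase 35 before phase 29, so this ordering violates it.

No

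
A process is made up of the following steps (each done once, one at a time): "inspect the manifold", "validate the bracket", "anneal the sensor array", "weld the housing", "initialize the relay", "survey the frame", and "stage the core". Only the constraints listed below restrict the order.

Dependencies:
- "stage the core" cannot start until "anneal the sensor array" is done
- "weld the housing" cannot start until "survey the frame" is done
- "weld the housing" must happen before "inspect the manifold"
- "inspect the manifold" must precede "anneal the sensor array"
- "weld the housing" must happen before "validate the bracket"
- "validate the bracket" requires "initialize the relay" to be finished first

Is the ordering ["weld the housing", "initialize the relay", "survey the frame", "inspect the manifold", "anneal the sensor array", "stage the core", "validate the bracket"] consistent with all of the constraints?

No

The sequence places "weld the housing" ahead of "survey the frame".
Since "survey the frame" is required before "weld the housing", the ordering is invalid.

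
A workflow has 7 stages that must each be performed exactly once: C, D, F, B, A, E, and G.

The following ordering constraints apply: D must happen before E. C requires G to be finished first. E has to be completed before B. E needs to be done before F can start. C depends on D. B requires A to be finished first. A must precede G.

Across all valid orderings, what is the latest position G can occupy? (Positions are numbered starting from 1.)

6

Following the constraints forward from G, its only required successor is C.
So at least 1 stage follows G, putting G no later than position 6. That position is achievable by scheduling everything else first.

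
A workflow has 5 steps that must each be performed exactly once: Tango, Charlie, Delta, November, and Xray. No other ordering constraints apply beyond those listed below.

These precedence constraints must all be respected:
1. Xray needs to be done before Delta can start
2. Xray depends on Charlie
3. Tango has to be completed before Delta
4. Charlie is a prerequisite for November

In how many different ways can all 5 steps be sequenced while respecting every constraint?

The steps with no prerequisites are Tango, Charlie; any of them can be placed first.
Enumerating by repeatedly choosing an available step (one whose prerequisites are all placed) gives 11 distinct complete orderings.

11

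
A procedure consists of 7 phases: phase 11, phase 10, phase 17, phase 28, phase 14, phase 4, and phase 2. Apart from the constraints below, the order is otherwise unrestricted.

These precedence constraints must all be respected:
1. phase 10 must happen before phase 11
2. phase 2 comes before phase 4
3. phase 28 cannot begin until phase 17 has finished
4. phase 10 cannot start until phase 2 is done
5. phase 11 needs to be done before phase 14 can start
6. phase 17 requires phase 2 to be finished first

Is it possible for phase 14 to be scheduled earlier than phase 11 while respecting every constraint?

No

Following phase 11 → phase 14, phase 11 must precede phase 14 in every valid ordering.
Hence phase 14 can never be scheduled before phase 11.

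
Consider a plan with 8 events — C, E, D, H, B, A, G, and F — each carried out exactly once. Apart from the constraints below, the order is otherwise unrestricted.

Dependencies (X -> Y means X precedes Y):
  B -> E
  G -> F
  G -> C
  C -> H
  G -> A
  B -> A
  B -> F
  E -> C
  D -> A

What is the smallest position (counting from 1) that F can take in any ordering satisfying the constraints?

Working backwards through the constraints from F, its full set of required predecessors is B, G — 2 of them.
With 2 mandatory predecessors, the earliest F can sit is position 2+1 = 3, and placing just those 2 first achieves it.

3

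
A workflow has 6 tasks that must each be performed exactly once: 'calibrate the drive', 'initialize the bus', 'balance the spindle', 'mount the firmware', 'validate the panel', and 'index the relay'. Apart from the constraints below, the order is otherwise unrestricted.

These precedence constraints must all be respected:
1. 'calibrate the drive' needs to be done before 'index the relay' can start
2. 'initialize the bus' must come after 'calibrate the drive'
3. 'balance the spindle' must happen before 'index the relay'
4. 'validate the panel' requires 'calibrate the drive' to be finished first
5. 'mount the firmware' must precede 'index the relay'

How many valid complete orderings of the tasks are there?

3 tasks have no prerequisites ('calibrate the drive', 'balance the spindle', 'mount the firmware'), so any of them could come first.
Enumerating by repeatedly choosing an available task (one whose prerequisites are all placed) gives 76 distinct complete orderings.

76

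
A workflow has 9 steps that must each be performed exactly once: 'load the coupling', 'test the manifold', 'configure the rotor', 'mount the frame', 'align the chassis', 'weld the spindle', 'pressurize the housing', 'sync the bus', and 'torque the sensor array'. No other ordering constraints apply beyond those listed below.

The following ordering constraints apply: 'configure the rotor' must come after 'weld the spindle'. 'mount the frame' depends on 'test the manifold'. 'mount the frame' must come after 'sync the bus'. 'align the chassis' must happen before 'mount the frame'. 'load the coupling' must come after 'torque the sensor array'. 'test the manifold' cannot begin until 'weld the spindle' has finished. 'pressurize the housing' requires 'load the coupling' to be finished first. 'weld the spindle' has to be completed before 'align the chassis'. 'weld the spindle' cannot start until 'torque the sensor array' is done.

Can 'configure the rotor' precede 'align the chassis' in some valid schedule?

Yes

The constraints leave 'configure the rotor' and 'align the chassis' unordered relative to each other; nothing requires 'align the chassis' earlier.
That means at least one valid schedule has 'configure the rotor' before 'align the chassis'.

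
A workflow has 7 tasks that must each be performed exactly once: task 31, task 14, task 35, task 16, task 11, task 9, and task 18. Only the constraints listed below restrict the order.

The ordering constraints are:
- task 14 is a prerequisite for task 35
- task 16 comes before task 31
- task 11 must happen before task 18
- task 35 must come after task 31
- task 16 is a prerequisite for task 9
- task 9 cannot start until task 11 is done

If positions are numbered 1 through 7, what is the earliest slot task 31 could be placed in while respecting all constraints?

2

Working backwards through the constraints from task 31, its only required predecessor is task 16.
With 1 mandatory predecessor, the earliest task 31 can sit is position 1+1 = 2, and placing just that one first achieves it.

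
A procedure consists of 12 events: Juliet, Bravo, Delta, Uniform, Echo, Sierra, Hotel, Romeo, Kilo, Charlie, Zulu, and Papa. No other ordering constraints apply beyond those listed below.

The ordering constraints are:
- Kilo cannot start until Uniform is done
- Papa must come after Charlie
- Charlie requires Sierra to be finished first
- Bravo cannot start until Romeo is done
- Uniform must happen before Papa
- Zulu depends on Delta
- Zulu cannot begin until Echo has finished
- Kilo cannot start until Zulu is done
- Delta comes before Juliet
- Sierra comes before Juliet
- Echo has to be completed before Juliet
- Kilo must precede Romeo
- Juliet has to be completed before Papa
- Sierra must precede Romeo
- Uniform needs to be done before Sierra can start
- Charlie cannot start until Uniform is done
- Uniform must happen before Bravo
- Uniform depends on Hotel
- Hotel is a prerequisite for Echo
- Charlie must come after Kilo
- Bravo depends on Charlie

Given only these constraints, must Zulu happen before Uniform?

No

Zulu and Uniform are not related by any chain of constraints.
A valid ordering placing Uniform before Zulu exists, so the answer is no.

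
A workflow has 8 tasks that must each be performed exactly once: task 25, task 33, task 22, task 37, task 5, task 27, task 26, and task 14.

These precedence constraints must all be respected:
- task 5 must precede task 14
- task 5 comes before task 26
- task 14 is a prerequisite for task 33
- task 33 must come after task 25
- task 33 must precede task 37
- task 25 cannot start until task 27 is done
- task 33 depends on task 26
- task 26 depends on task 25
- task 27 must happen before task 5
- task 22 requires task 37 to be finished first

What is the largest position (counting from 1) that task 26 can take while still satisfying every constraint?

The tasks that are forced after task 26, directly or by a chain of constraints, are task 33, task 22, task 37. That's 3 tasks.
So at least 3 tasks follow task 26, putting task 26 no later than position 5. That position is achievable by scheduling everything else first.

5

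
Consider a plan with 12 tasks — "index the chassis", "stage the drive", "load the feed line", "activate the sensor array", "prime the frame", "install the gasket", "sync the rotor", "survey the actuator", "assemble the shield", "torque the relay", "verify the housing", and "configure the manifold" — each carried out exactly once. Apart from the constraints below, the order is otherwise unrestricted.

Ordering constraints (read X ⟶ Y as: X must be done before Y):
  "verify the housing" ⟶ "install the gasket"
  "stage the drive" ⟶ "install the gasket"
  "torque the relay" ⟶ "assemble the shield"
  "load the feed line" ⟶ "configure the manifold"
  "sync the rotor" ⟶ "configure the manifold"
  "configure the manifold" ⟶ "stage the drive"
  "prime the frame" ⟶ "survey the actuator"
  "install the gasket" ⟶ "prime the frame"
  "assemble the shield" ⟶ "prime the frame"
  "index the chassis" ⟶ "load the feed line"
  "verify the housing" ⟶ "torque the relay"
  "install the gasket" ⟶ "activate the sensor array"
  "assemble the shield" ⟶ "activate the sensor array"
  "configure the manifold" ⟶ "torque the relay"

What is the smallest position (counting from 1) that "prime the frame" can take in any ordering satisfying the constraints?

10

Every task that must precede "prime the frame" has to come before it. Tracing all chains that end at "prime the frame", those tasks are: "index the chassis", "stage the drive", "load the feed line", "install the gasket", "sync the rotor", "assemble the shield", "torque the relay", "verify the housing", "configure the manifold" — 9 in total.
So at minimum 9 tasks come before "prime the frame", putting "prime the frame" no earlier than position 10. That position is achievable by scheduling exactly those predecessors first.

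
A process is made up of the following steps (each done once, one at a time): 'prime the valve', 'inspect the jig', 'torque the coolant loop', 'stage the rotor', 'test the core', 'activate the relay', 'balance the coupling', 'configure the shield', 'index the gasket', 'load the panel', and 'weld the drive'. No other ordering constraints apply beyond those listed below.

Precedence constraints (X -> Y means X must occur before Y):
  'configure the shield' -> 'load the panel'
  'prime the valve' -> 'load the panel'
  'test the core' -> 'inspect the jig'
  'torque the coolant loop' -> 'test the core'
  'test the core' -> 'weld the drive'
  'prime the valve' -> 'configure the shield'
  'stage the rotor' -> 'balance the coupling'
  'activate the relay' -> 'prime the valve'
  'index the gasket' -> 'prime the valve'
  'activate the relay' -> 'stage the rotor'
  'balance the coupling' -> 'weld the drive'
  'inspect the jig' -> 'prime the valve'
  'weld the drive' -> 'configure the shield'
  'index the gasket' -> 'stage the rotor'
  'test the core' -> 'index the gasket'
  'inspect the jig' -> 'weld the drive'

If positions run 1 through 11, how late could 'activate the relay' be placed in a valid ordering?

Every step that must follow 'activate the relay' has to come after it. Tracing all chains starting from 'activate the relay', those steps are: 'prime the valve', 'stage the rotor', 'balance the coupling', 'configure the shield', 'load the panel', 'weld the drive' — 6 in total.
So at least 6 steps follow 'activate the relay', putting 'activate the relay' no later than position 5. That position is achievable by scheduling everything else first.

5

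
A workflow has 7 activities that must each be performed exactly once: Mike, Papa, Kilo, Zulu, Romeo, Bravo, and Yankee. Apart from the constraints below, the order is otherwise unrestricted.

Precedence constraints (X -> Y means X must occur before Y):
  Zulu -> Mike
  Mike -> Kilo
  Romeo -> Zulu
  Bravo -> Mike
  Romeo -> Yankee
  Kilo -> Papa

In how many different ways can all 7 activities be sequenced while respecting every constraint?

2 activities have no prerequisites (Romeo, Bravo), so any of them could come first.
Enumerating by repeatedly choosing an available activity (one whose prerequisites are all placed) gives 17 distinct complete orderings.

17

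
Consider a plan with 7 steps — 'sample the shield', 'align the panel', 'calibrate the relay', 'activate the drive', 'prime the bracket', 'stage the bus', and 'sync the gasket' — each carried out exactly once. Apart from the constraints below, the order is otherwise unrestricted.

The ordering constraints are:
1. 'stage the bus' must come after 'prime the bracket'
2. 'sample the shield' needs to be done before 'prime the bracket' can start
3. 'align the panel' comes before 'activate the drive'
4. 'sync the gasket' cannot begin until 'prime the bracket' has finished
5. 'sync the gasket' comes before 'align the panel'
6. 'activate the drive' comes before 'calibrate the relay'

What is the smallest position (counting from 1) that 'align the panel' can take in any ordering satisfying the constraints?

4

The steps that are forced before 'align the panel', directly or transitively, are 'sample the shield', 'prime the bracket', 'sync the gasket'. That's 3 steps.
So at minimum 3 steps come before 'align the panel', putting 'align the panel' no earlier than position 4. That position is achievable by scheduling exactly those predecessors first.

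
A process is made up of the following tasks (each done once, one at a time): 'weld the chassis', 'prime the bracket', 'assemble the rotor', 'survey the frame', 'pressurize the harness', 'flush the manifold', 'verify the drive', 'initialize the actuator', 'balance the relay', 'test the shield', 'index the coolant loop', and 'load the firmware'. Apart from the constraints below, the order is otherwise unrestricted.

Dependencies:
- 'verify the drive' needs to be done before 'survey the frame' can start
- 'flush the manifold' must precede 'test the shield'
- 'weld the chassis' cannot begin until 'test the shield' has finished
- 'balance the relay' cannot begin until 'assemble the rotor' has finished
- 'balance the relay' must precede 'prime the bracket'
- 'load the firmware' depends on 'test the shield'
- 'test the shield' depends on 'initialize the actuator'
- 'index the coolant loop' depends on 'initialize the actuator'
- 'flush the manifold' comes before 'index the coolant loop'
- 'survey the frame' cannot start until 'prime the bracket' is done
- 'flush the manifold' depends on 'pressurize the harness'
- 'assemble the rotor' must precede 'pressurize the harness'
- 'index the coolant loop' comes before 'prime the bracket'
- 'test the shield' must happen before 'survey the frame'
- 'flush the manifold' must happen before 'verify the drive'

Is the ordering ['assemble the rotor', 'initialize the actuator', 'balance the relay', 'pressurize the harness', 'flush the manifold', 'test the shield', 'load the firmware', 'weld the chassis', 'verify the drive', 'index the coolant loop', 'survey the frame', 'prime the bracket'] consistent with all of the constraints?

The sequence places 'survey the frame' ahead of 'prime the bracket'.
But one of the constraints requires 'prime the bracket' before 'survey the frame', so this ordering violates it.

No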